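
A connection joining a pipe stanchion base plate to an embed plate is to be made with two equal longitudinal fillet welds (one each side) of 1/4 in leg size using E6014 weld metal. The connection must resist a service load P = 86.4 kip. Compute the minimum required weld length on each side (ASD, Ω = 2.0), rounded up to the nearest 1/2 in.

E60XX → F_EXX = 60 ksi.
Throat t_e = 0.707 × 0.25 = 0.1767 in.
r_n/Ω = (0.6 × 60 × 0.1767) / 2.0 = 3.181 kip/in.
L_req = P / (r_n/Ω) = 86.4 / 3.181 = 27.16 in total.
Per side: 27.16 / 2 = 13.58 in.
Round up → use L = 14 in on each side.

L = 14 in on each side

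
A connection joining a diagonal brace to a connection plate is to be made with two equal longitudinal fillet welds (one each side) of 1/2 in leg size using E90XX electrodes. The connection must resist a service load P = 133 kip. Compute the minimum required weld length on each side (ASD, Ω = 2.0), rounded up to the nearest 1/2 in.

E90XX → F_EXX = 90 ksi.
Throat t_e = 0.707 × 0.5 = 0.3535 in.
r_n/Ω = (0.6 × 90 × 0.3535) / 2.0 = 9.544 kip/in.
L_req = P / (r_n/Ω) = 133 / 9.544 = 13.93 in total.
Per side: 13.93 / 2 = 6.967 in.
Round up → use L = 7 in on each side.

L = 7 in on each side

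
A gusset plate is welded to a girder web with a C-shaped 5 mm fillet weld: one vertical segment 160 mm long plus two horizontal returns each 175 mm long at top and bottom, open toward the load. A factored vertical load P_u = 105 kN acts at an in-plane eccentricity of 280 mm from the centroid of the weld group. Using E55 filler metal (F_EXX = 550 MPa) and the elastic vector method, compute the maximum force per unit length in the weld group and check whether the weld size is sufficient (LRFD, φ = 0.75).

f_max ≈ 1130 N/mm; NOT adequate

Total weld length L_w = 510 mm. Treat welds as unit-width lines.
Centroid: x̄ = 2×175×87.5 / 510 = 60.05 mm from the vertical weld.
Polar moment about centroid: J = I_x + I_y = [160³/12 + 2×175×80²] + [160×60.05² + 2(175³/12 + 175×27.45²)] = 4315000 mm³.
Direct shear f_v = P/L_w = 105×10³ / 510 = 205.9 N/mm (vertical).
Torsion M = P·e = 105×10³ × 280 = 29400000 N·mm.
Critical point at (x, y) = (115, 80) from centroid. f_tx = M·y/J = 545 N/mm; f_ty = M·x/J = 783.2 N/mm.
Resultant f_max = √[f_tx² + (f_v + f_ty)²] = √[545² + (205.9 + 783.2)²] = 1129 N/mm.
Capacity per unit length: φr_n = 0.75 × 0.6 × 550 × (0.707 × 5) = 874.9 N/mm.
1129 > 874.9 → NOT adequate.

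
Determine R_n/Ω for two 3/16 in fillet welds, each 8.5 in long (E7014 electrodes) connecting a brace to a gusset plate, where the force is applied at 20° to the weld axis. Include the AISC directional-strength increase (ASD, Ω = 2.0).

E70XX → F_EXX = 70 ksi.
t_e = 0.707 × 0.1875 = 0.1326 in; A_we = 0.1326 × 17 = 2.254 in².
Directional factor: 1.0 + 0.5 sin^1.5(20°) = 1.1.
F_nw = 0.6 × 70 × 1.1 = 46.2 ksi.
R_n/Ω = (46.2 × 2.254) / 2.0 = 52.06 kips.

R_n/Ω ≈ 52.1 kips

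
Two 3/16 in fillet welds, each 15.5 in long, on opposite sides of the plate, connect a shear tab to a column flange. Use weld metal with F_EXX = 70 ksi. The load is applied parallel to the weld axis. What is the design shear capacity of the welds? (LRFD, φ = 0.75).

Effective throat t_e = 0.707 × 0.1875 = 0.1326 in.
Total length L = 31 in; A_we = 0.1326 × 31 = 4.109 in².
F_nw = 0.6 F_EXX = 0.6 × 70 = 42 ksi.
φR_n = 0.75 × 42 × 4.109 = 129.4 kips.

φR_n ≈ 129 kips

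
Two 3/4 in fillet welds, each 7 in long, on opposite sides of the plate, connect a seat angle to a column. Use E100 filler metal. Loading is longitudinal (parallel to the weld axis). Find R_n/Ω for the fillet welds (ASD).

R_n/Ω ≈ 223 kips

E100XX → F_EXX = 100 ksi.
Effective throat t_e = 0.707 × 0.75 = 0.5302 in.
Total length L = 14 in; A_we = 0.5302 × 14 = 7.423 in².
F_nw = 0.6 F_EXX = 0.6 × 100 = 60 ksi.
R_n = 60 × 7.423 = 445.4 kips; R_n/Ω = 445.4/2.0 = 222.7 kips.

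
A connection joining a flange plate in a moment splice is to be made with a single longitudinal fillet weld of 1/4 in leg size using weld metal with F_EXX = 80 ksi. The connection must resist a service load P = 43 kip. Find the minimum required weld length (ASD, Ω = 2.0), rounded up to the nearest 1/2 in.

Throat t_e = 0.707 × 0.25 = 0.1767 in.
r_n/Ω = (0.6 × 80 × 0.1767) / 2.0 = 4.242 kip/in.
L_req = P / (r_n/Ω) = 43 / 4.242 = 10.14 in total.
Round up → use L = 10.5 in.

L = 10.5 in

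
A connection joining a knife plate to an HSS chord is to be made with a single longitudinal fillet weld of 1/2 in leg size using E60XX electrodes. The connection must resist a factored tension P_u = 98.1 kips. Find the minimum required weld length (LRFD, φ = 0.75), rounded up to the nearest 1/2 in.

L = 10.5 in

E60XX → F_EXX = 60 ksi.
Throat t_e = 0.707 × 0.5 = 0.3535 in.
φr_n = 0.75 × 0.6 × 60 × 0.3535 = 9.544 kips/in.
L_req = P_u / φr_n = 98.1 / 9.544 = 10.28 in total.
Round up → use L = 10.5 in.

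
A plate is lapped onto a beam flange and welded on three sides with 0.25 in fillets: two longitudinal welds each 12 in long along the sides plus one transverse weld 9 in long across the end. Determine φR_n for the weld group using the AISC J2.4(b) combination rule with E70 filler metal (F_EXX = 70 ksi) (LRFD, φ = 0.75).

φR_n ≈ 189 kip

t_e = 0.707 × 0.25 = 0.1767 in.
R_nwl = 0.6 × 70 × 0.1767 × 24 = 178.2 kip (longitudinal, 2 welds).
R_nwt = 0.6 × 70 × 0.1767 × 9 = 66.81 kip (transverse, base value).
(i) R_nwl + R_nwt = 245 kip; (ii) 0.85 R_nwl + 1.5 R_nwt = 251.7 kip.
R_n = max = 251.7 kip [governs: (ii)]; φR_n = 188.7 kip.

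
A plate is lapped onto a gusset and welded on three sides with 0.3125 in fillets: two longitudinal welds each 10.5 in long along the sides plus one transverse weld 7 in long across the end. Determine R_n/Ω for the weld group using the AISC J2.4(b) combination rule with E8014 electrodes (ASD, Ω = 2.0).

R_n/Ω ≈ 150 kips

E80XX → F_EXX = 80 ksi.
t_e = 0.707 × 0.3125 = 0.2209 in.
R_nwl = 0.6 × 80 × 0.2209 × 21 = 222.7 kips (longitudinal, 2 welds).
R_nwt = 0.6 × 80 × 0.2209 × 7 = 74.23 kips (transverse, base value).
(i) R_nwl + R_nwt = 296.9 kips; (ii) 0.85 R_nwl + 1.5 R_nwt = 300.7 kips.
R_n = max = 300.7 kips [governs: (ii)]; R_n/Ω = 150.3 kips.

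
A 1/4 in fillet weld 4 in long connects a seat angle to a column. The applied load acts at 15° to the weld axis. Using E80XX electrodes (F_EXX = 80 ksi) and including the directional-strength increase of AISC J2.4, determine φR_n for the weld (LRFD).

t_e = 0.707 × 0.25 = 0.1767 in; A_we = 0.1767 × 4 = 0.707 in².
Directional factor: 1.0 + 0.5 sin^1.5(15°) = 1.066.
F_nw = 0.6 × 80 × 1.066 = 51.16 ksi.
φR_n = 0.75 × 51.16 × 0.707 = 27.13 kips.

φR_n ≈ 27.1 kips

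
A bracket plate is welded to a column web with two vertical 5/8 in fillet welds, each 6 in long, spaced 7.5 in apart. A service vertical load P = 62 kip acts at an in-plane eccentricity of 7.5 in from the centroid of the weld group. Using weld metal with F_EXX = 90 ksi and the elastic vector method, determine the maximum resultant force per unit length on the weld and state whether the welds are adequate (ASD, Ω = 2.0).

f_max ≈ 15.3 kip/in; NOT adequate

Total weld length L_w = 12 in. Treat welds as unit-width lines.
Polar moment about centroid: J = 2[d³/12 + d(b/2)²] = 2[6³/12 + 6×3.75²] = 204.8 in³.
Direct shear f_v = P/L_w = 62 / 12 = 5.167 kip/in (vertical).
Torsion M = P·e = 62 × 7.5 = 465 kip·in.
Critical point at (x, y) = (3.75, 3) from centroid. f_tx = M·y/J = 6.813 kip/in; f_ty = M·x/J = 8.516 kip/in.
Resultant f_max = √[f_tx² + (f_v + f_ty)²] = √[6.813² + (5.167 + 8.516)²] = 15.29 kip/in.
Capacity per unit length: r_n/Ω = (1/2.0) × 0.6 × 90 × (0.707 × 0.625) = 11.93 kip/in.
15.29 > 11.93 → NOT adequate.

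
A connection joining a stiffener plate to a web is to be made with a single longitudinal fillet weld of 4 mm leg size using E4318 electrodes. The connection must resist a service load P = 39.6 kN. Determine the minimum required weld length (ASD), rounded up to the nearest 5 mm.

L = 110 mm

E43XX → F_EXX = 430 MPa.
Throat t_e = 0.707 × 4 = 2.828 mm.
r_n/Ω = (0.6 × 430 × 2.828) / 2.0 = 364.8 N/mm = 0.3648 kN/mm.
L_req = P / (r_n/Ω) = 39.6 / 0.3648 = 108.5 mm total.
Round up → use L = 110 mm.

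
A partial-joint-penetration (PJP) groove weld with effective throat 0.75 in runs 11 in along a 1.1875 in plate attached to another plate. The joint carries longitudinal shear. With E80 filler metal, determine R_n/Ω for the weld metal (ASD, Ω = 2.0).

R_n/Ω ≈ 198 kip

E80XX → F_EXX = 80 ksi.
Effective throat (given) t_e = 0.75 in.
A_we = 0.75 × 11 = 8.25 in².
F_nw = 0.6 F_EXX = 48 ksi.
R_n/Ω = (48 × 8.25) / 2.0 = 198 kip.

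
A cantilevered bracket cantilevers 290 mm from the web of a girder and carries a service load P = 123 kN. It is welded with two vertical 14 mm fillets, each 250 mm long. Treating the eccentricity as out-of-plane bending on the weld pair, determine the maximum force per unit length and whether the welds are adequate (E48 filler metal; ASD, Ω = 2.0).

E48XX → F_EXX = 480 MPa.
L_w = 2 × 250 = 500 mm; section modulus (unit throat) S = 2 × L²/6 = 20830 mm².
Direct shear f_v = P/L_w = 123×10³/500 = 246 N/mm.
Moment M = P × e = 123×10³ × 290 = 35670000 N·mm; bending f_b = M/S = 1712 N/mm.
f_max = √(f_v² + f_b²) = √(246² + 1712²) = 1730 N/mm.
r_n/Ω = (1/2.0) × 0.6 × 480 × (0.707 × 14) = 1425 N/mm → NOT adequate.

f_max ≈ 1730 N/mm; NOT adequate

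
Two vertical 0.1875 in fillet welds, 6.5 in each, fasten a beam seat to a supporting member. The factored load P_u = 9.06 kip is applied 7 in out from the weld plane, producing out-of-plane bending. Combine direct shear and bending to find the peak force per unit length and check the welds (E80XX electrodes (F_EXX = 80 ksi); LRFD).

f_max ≈ 4.56 kip/in; adequate

L_w = 2 × 6.5 = 13 in; section modulus (unit throat) S = 2 × L²/6 = 14.08 in².
Direct shear f_v = P/L_w = 9.06/13 = 0.6969 kip/in.
Moment M = P × e = 9.06 × 7 = 63.42 kip·in; bending f_b = M/S = 4.503 kip/in.
f_max = √(f_v² + f_b²) = √(0.6969² + 4.503²) = 4.557 kip/in.
φr_n = 0.75 × 0.6 × 80 × (0.707 × 0.1875) = 4.772 kip/in → adequate.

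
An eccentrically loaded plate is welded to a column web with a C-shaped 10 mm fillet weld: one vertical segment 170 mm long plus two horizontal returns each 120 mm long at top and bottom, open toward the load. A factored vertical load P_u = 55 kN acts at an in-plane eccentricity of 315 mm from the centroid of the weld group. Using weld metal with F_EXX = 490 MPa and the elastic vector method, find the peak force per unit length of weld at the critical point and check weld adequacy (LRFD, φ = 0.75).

f_max ≈ 846 N/mm; adequate

Total weld length L_w = 410 mm. Treat welds as unit-width lines.
Centroid: x̄ = 2×120×60 / 410 = 35.12 mm from the vertical weld.
Polar moment about centroid: J = I_x + I_y = [170³/12 + 2×120×85²] + [170×35.12² + 2(120³/12 + 120×24.88²)] = 2790000 mm³.
Direct shear f_v = P/L_w = 55×10³ / 410 = 134.1 N/mm (vertical).
Torsion M = P·e = 55×10³ × 315 = 17325000 N·mm.
Critical point at (x, y) = (84.88, 85) from centroid. f_tx = M·y/J = 527.9 N/mm; f_ty = M·x/J = 527.1 N/mm.
Resultant f_max = √[f_tx² + (f_v + f_ty)²] = √[527.9² + (134.1 + 527.1)²] = 846.1 N/mm.
Capacity per unit length: φr_n = 0.75 × 0.6 × 490 × (0.707 × 10) = 1559 N/mm.
846.1 ≤ 1559 → adequate.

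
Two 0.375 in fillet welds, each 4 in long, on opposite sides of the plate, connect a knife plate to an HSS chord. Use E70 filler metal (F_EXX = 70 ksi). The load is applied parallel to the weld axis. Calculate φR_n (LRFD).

φR_n ≈ 66.8 kip

Effective throat t_e = 0.707 × 0.375 = 0.2651 in.
Total length L = 8 in; A_we = 0.2651 × 8 = 2.121 in².
F_nw = 0.6 F_EXX = 0.6 × 70 = 42 ksi.
φR_n = 0.75 × 42 × 2.121 = 66.81 kip.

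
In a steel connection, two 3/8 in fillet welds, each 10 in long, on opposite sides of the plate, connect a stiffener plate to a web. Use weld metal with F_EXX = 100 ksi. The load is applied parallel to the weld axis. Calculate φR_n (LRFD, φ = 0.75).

φR_n ≈ 239 kips

Effective throat t_e = 0.707 × 0.375 = 0.2651 in.
Total length L = 20 in; A_we = 0.2651 × 20 = 5.303 in².
F_nw = 0.6 F_EXX = 0.6 × 100 = 60 ksi.
φR_n = 0.75 × 60 × 5.303 = 238.6 kips.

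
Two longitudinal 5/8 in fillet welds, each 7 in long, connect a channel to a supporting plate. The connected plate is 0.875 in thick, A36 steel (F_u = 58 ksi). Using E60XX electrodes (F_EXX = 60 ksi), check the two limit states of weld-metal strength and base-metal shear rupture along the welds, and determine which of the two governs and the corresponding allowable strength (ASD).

R_n/Ω ≈ 111 kip (weld metal governs)

t_e = 0.707 × 0.625 = 0.4419 in; L = 14 in.
Weld metal: R_n/Ω = (1/2.0) × 0.6 × 60 × 0.4419 × 14 = 111.4 kip.
Base metal (shear rupture): R_n/Ω = (1/2.0) × 0.6 × 58 × 0.875 × 14 = 213.1 kip.
Governing: weld metal.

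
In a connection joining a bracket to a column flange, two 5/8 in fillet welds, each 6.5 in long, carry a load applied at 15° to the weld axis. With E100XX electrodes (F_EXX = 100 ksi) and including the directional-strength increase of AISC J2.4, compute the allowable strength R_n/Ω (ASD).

R_n/Ω ≈ 184 kips

t_e = 0.707 × 0.625 = 0.4419 in; A_we = 0.4419 × 13 = 5.744 in².
Directional factor: 1.0 + 0.5 sin^1.5(15°) = 1.066.
F_nw = 0.6 × 100 × 1.066 = 63.95 ksi.
R_n/Ω = (63.95 × 5.744) / 2.0 = 183.7 kips.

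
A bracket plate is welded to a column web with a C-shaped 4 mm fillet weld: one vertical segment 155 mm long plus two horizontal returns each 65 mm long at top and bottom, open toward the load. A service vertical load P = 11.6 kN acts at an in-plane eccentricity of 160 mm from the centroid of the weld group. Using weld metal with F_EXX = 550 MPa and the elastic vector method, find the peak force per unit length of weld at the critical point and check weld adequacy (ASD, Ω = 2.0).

f_max ≈ 167 N/mm; adequate

Total weld length L_w = 285 mm. Treat welds as unit-width lines.
Centroid: x̄ = 2×65×32.5 / 285 = 14.82 mm from the vertical weld.
Polar moment about centroid: J = I_x + I_y = [155³/12 + 2×65×77.5²] + [155×14.82² + 2(65³/12 + 65×17.68²)] = 1212000 mm³.
Direct shear f_v = P/L_w = 11.6×10³ / 285 = 40.7 N/mm (vertical).
Torsion M = P·e = 11.6×10³ × 160 = 1856000 N·mm.
Critical point at (x, y) = (50.18, 77.5) from centroid. f_tx = M·y/J = 118.7 N/mm; f_ty = M·x/J = 76.86 N/mm.
Resultant f_max = √[f_tx² + (f_v + f_ty)²] = √[118.7² + (40.7 + 76.86)²] = 167.1 N/mm.
Capacity per unit length: r_n/Ω = (1/2.0) × 0.6 × 550 × (0.707 × 4) = 466.6 N/mm.
167.1 ≤ 466.6 → adequate.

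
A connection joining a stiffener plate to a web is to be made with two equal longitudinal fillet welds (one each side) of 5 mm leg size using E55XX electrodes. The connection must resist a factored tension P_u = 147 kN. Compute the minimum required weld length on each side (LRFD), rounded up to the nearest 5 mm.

E55XX → F_EXX = 550 MPa.
Throat t_e = 0.707 × 5 = 3.535 mm.
φr_n = 0.75 × 0.6 × 550 × 3.535 × 10⁻³ = 0.8749 kN/mm.
L_req = P_u / φr_n = 147 / 0.8749 = 168 mm total.
Per side: 168 / 2 = 84.01 mm.
Round up → use L = 85 mm on each side.

L = 85 mm on each side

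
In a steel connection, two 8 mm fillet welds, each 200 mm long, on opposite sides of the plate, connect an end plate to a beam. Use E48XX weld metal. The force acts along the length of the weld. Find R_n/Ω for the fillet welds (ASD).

E48XX → F_EXX = 480 MPa.
Effective throat t_e = 0.707 × 8 = 5.656 mm.
Total length L = 400 mm; A_we = 5.656 × 400 = 2262 mm².
F_nw = 0.6 F_EXX = 0.6 × 480 = 288 MPa.
R_n = 288 × 2262 × 10⁻³ = 651.6 kN; R_n/Ω = 651.6/2.0 = 325.8 kN.

R_n/Ω ≈ 326 kN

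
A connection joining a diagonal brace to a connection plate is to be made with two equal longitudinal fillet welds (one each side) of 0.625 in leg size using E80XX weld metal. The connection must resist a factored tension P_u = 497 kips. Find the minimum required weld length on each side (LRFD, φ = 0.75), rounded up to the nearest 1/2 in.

E80XX → F_EXX = 80 ksi.
Throat t_e = 0.707 × 0.625 = 0.4419 in.
φr_n = 0.75 × 0.6 × 80 × 0.4419 = 15.91 kips/in.
L_req = P_u / φr_n = 497 / 15.91 = 31.24 in total.
Per side: 31.24 / 2 = 15.62 in.
Round up → use L = 16 in on each side.

L = 16 in on each side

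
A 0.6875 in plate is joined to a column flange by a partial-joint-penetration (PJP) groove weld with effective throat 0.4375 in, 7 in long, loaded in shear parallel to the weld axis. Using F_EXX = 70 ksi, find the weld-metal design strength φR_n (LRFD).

Effective throat (given) t_e = 0.4375 in.
A_we = 0.4375 × 7 = 3.062 in².
F_nw = 0.6 F_EXX = 42 ksi.
φR_n = 0.75 × 42 × 3.062 = 96.47 kips.

φR_n ≈ 96.5 kips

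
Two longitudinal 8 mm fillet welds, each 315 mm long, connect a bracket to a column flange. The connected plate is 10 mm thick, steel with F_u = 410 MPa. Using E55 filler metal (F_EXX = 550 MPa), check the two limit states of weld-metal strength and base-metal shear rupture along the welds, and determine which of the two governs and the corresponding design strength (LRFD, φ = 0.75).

t_e = 0.707 × 8 = 5.656 mm; L = 630 mm.
Weld metal: φR_n = 0.75 × 0.6 × 550 × 5.656 × 630 × 10⁻³ = 881.9 kN.
Base metal (shear rupture): φR_n = 0.75 × 0.6 × 410 × 10 × 630 × 10⁻³ = 1162 kN.
Governing: weld metal.

φR_n ≈ 882 kN (weld metal governs)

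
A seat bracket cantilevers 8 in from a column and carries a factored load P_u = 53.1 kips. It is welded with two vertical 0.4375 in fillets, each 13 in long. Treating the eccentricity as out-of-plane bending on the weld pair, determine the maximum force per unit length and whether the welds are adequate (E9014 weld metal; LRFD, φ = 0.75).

E90XX → F_EXX = 90 ksi.
L_w = 2 × 13 = 26 in; section modulus (unit throat) S = 2 × L²/6 = 56.33 in².
Direct shear f_v = P/L_w = 53.1/26 = 2.042 kip/in.
Moment M = P × e = 53.1 × 8 = 424.8 kip·in; bending f_b = M/S = 7.541 kip/in.
f_max = √(f_v² + f_b²) = √(2.042² + 7.541²) = 7.812 kip/in.
φr_n = 0.75 × 0.6 × 90 × (0.707 × 0.4375) = 12.53 kip/in → adequate.

f_max ≈ 7.81 kip/in; adequate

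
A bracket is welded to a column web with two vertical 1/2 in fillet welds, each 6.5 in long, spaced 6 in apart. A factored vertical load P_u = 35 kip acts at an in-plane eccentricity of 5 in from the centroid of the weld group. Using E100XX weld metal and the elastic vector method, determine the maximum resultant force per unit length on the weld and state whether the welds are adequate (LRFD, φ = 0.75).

E100XX → F_EXX = 100 ksi.
Total weld length L_w = 13 in. Treat welds as unit-width lines.
Polar moment about centroid: J = 2[d³/12 + d(b/2)²] = 2[6.5³/12 + 6.5×3²] = 162.8 in³.
Direct shear f_v = P/L_w = 35 / 13 = 2.692 kip/in (vertical).
Torsion M = P·e = 35 × 5 = 175 kip·in.
Critical point at (x, y) = (3, 3.25) from centroid. f_tx = M·y/J = 3.494 kip/in; f_ty = M·x/J = 3.225 kip/in.
Resultant f_max = √[f_tx² + (f_v + f_ty)²] = √[3.494² + (2.692 + 3.225)²] = 6.872 kip/in.
Capacity per unit length: φr_n = 0.75 × 0.6 × 100 × (0.707 × 0.5) = 15.91 kip/in.
6.872 ≤ 15.91 → adequate.

f_max ≈ 6.87 kip/in; adequate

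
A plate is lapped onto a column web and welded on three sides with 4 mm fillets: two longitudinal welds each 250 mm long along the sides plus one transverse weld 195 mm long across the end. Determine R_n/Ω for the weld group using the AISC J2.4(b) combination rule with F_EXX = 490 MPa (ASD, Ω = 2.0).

R_n/Ω ≈ 298 kN

t_e = 0.707 × 4 = 2.828 mm.
R_nwl = 0.6 × 490 × 2.828 × 500 × 10⁻³ = 415.7 kN (longitudinal, 2 welds).
R_nwt = 0.6 × 490 × 2.828 × 195 × 10⁻³ = 162.1 kN (transverse, base value).
(i) R_nwl + R_nwt = 577.8 kN; (ii) 0.85 R_nwl + 1.5 R_nwt = 596.6 kN.
R_n = max = 596.6 kN [governs: (ii)]; R_n/Ω = 298.3 kN.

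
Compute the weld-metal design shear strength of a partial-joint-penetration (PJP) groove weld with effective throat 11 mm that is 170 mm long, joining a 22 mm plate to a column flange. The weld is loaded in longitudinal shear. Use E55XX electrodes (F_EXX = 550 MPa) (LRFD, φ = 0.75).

φR_n ≈ 463 kN

Effective throat (given) t_e = 11 mm.
A_we = 11 × 170 = 1870 mm².
F_nw = 0.6 F_EXX = 330 MPa.
φR_n = 0.75 × 330 × 1870 × 10⁻³ = 462.8 kN.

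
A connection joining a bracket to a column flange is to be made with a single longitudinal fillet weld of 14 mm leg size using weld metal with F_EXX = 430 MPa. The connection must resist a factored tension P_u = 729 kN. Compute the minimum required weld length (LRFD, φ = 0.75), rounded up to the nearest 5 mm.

Throat t_e = 0.707 × 14 = 9.898 mm.
φr_n = 0.75 × 0.6 × 430 × 9.898 × 10⁻³ = 1.915 kN/mm.
L_req = P_u / φr_n = 729 / 1.915 = 380.6 mm total.
Round up → use L = 385 mm.

L = 385 mm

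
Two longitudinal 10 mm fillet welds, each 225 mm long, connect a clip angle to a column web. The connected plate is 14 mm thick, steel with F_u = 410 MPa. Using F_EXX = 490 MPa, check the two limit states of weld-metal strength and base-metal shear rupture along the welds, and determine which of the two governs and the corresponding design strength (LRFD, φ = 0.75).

t_e = 0.707 × 10 = 7.07 mm; L = 450 mm.
Weld metal: φR_n = 0.75 × 0.6 × 490 × 7.07 × 450 × 10⁻³ = 701.5 kN.
Base metal (shear rupture): φR_n = 0.75 × 0.6 × 410 × 14 × 450 × 10⁻³ = 1162 kN.
Governing: weld metal.

φR_n ≈ 702 kN (weld metal governs)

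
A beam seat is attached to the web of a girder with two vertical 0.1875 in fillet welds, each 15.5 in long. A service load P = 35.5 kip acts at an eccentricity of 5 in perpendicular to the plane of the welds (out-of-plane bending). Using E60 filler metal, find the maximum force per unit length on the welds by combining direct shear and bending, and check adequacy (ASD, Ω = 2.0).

f_max ≈ 2.49 kip/in; NOT adequate

E60XX → F_EXX = 60 ksi.
L_w = 2 × 15.5 = 31 in; section modulus (unit throat) S = 2 × L²/6 = 80.08 in².
Direct shear f_v = P/L_w = 35.5/31 = 1.145 kip/in.
Moment M = P × e = 35.5 × 5 = 177.5 kip·in; bending f_b = M/S = 2.216 kip/in.
f_max = √(f_v² + f_b²) = √(1.145² + 2.216²) = 2.495 kip/in.
r_n/Ω = (1/2.0) × 0.6 × 60 × (0.707 × 0.1875) = 2.386 kip/in → NOT adequate.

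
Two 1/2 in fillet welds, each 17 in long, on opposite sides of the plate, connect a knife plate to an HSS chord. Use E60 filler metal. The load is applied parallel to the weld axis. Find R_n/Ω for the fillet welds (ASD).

E60XX → F_EXX = 60 ksi.
Effective throat t_e = 0.707 × 0.5 = 0.3535 in.
Total length L = 34 in; A_we = 0.3535 × 34 = 12.02 in².
F_nw = 0.6 F_EXX = 0.6 × 60 = 36 ksi.
R_n = 36 × 12.02 = 432.7 kip; R_n/Ω = 432.7/2.0 = 216.3 kip.

R_n/Ω ≈ 216 kip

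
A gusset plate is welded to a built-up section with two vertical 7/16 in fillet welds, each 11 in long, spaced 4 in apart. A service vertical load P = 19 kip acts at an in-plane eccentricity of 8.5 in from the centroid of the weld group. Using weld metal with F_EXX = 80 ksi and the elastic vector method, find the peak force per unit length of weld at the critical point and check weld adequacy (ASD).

f_max ≈ 3.44 kip/in; adequate

Total weld length L_w = 22 in. Treat welds as unit-width lines.
Polar moment about centroid: J = 2[d³/12 + d(b/2)²] = 2[11³/12 + 11×2²] = 309.8 in³.
Direct shear f_v = P/L_w = 19 / 22 = 0.8636 kip/in (vertical).
Torsion M = P·e = 19 × 8.5 = 161.5 kip·in.
Critical point at (x, y) = (2, 5.5) from centroid. f_tx = M·y/J = 2.867 kip/in; f_ty = M·x/J = 1.042 kip/in.
Resultant f_max = √[f_tx² + (f_v + f_ty)²] = √[2.867² + (0.8636 + 1.042)²] = 3.443 kip/in.
Capacity per unit length: r_n/Ω = (1/2.0) × 0.6 × 80 × (0.707 × 0.4375) = 7.423 kip/in.
3.443 ≤ 7.423 → adequate.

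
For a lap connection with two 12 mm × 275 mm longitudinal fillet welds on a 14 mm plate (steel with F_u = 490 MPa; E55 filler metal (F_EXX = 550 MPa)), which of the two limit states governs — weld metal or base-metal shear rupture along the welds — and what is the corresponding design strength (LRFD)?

t_e = 0.707 × 12 = 8.484 mm; L = 550 mm.
Weld metal: φR_n = 0.75 × 0.6 × 550 × 8.484 × 550 × 10⁻³ = 1155 kN.
Base metal (shear rupture): φR_n = 0.75 × 0.6 × 490 × 14 × 550 × 10⁻³ = 1698 kN.
Governing: weld metal.

φR_n ≈ 1150 kN (weld metal governs)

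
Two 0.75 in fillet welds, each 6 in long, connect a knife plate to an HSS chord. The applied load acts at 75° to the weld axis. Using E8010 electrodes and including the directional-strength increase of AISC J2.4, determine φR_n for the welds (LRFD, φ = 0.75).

E80XX → F_EXX = 80 ksi.
t_e = 0.707 × 0.75 = 0.5302 in; A_we = 0.5302 × 12 = 6.363 in².
Directional factor: 1.0 + 0.5 sin^1.5(75°) = 1.475.
F_nw = 0.6 × 80 × 1.475 = 70.78 ksi.
φR_n = 0.75 × 70.78 × 6.363 = 337.8 kip.

φR_n ≈ 338 kip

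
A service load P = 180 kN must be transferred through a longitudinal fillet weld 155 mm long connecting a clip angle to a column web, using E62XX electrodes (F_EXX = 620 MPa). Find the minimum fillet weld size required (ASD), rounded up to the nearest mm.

w = 9 mm

Total weld length L = 155 mm.
Required throat t_e = P × Ω / (0.6 F_EXX × L) = 180 × 2.0 / (0.6 × 620 × 155 × 10⁻³) = 6.243 mm.
Required leg w = t_e / 0.707 = 8.831 mm → use 9 mm.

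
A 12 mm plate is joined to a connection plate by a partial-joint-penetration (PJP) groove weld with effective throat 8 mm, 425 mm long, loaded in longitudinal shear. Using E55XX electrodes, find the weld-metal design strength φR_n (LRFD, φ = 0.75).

φR_n ≈ 842 kN

E55XX → F_EXX = 550 MPa.
Effective throat (given) t_e = 8 mm.
A_we = 8 × 425 = 3400 mm².
F_nw = 0.6 F_EXX = 330 MPa.
φR_n = 0.75 × 330 × 3400 × 10⁻³ = 841.5 kN.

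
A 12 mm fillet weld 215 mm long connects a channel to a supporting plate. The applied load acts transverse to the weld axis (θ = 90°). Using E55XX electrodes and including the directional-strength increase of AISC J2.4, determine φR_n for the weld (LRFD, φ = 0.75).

φR_n ≈ 677 kN

E55XX → F_EXX = 550 MPa.
t_e = 0.707 × 12 = 8.484 mm; A_we = 8.484 × 215 = 1824 mm².
Directional factor: 1.0 + 0.5 sin^1.5(90°) = 1.5.
F_nw = 0.6 × 550 × 1.5 = 495 MPa.
φR_n = 0.75 × 495 × 1824 × 10⁻³ = 677.2 kN.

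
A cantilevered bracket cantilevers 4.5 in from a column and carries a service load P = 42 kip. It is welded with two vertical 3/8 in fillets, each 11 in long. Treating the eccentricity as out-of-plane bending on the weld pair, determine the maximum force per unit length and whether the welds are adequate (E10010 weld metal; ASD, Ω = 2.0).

f_max ≈ 5.06 kip/in; adequate

E100XX → F_EXX = 100 ksi.
L_w = 2 × 11 = 22 in; section modulus (unit throat) S = 2 × L²/6 = 40.33 in².
Direct shear f_v = P/L_w = 42/22 = 1.909 kip/in.
Moment M = P × e = 42 × 4.5 = 189 kip·in; bending f_b = M/S = 4.686 kip/in.
f_max = √(f_v² + f_b²) = √(1.909² + 4.686²) = 5.06 kip/in.
r_n/Ω = (1/2.0) × 0.6 × 100 × (0.707 × 0.375) = 7.954 kip/in → adequate.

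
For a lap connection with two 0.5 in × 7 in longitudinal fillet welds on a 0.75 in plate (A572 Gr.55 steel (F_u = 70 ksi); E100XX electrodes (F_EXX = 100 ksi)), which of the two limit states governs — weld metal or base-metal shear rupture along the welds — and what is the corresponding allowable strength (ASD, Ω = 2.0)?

t_e = 0.707 × 0.5 = 0.3535 in; L = 14 in.
Weld metal: R_n/Ω = (1/2.0) × 0.6 × 100 × 0.3535 × 14 = 148.5 kips.
Base metal (shear rupture): R_n/Ω = (1/2.0) × 0.6 × 70 × 0.75 × 14 = 220.5 kips.
Governing: weld metal.

R_n/Ω ≈ 148 kips (weld metal governs)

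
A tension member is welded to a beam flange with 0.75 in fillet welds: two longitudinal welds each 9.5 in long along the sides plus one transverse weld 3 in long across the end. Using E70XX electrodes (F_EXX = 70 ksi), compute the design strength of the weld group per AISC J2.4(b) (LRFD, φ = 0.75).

φR_n ≈ 367 kips

t_e = 0.707 × 0.75 = 0.5302 in.
R_nwl = 0.6 × 70 × 0.5302 × 19 = 423.1 kips (longitudinal, 2 welds).
R_nwt = 0.6 × 70 × 0.5302 × 3 = 66.81 kips (transverse, base value).
(i) R_nwl + R_nwt = 490 kips; (ii) 0.85 R_nwl + 1.5 R_nwt = 459.9 kips.
R_n = max = 490 kips [governs: (i)]; φR_n = 367.5 kips.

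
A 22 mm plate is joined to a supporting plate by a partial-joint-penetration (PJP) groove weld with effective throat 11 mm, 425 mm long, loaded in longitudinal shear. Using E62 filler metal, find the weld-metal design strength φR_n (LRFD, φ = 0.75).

E62XX → F_EXX = 620 MPa.
Effective throat (given) t_e = 11 mm.
A_we = 11 × 425 = 4675 mm².
F_nw = 0.6 F_EXX = 372 MPa.
φR_n = 0.75 × 372 × 4675 × 10⁻³ = 1304 kN.

φR_n ≈ 1300 kN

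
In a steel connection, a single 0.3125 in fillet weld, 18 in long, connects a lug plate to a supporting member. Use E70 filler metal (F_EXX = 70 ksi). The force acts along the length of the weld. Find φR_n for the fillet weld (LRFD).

Effective throat t_e = 0.707 × 0.3125 = 0.2209 in.
Total length L = 18 in; A_we = 0.2209 × 18 = 3.977 in².
F_nw = 0.6 F_EXX = 0.6 × 70 = 42 ksi.
φR_n = 0.75 × 42 × 3.977 = 125.3 kips.

φR_n ≈ 125 kips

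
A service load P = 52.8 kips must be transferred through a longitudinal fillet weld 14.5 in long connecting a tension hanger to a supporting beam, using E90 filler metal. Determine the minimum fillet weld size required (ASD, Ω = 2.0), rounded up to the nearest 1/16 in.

w = 1/4 in

E90XX → F_EXX = 90 ksi.
Total weld length L = 14.5 in.
Required throat t_e = P × Ω / (0.6 F_EXX × L) = 52.8 × 2.0 / (0.6 × 90 × 14.5) = 0.1349 in.
Required leg w = t_e / 0.707 = 0.1908 in → use 1/4 in.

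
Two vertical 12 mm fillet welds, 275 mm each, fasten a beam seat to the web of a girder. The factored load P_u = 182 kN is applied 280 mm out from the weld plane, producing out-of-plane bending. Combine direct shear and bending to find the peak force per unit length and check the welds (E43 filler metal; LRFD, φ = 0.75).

f_max ≈ 2050 N/mm; NOT adequate

E43XX → F_EXX = 430 MPa.
L_w = 2 × 275 = 550 mm; section modulus (unit throat) S = 2 × L²/6 = 25210 mm².
Direct shear f_v = P/L_w = 182×10³/550 = 330.9 N/mm.
Moment M = P × e = 182×10³ × 280 = 50960000 N·mm; bending f_b = M/S = 2022 N/mm.
f_max = √(f_v² + f_b²) = √(330.9² + 2022²) = 2048 N/mm.
φr_n = 0.75 × 0.6 × 430 × (0.707 × 12) = 1642 N/mm → NOT adequate.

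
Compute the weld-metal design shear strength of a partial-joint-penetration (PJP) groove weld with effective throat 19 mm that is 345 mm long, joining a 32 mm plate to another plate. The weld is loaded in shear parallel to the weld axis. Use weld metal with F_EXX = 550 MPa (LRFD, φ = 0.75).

φR_n ≈ 1620 kN

Effective throat (given) t_e = 19 mm.
A_we = 19 × 345 = 6555 mm².
F_nw = 0.6 F_EXX = 330 MPa.
φR_n = 0.75 × 330 × 6555 × 10⁻³ = 1622 kN.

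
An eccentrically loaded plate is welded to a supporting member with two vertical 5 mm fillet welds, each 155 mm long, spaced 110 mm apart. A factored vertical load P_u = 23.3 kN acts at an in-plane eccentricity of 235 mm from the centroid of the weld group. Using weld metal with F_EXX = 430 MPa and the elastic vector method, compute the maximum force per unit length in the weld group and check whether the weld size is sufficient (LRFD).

f_max ≈ 382 N/mm; adequate

Total weld length L_w = 310 mm. Treat welds as unit-width lines.
Polar moment about centroid: J = 2[d³/12 + d(b/2)²] = 2[155³/12 + 155×55²] = 1558000 mm³.
Direct shear f_v = P/L_w = 23.3×10³ / 310 = 75.16 N/mm (vertical).
Torsion M = P·e = 23.3×10³ × 235 = 5475500 N·mm.
Critical point at (x, y) = (55, 77.5) from centroid. f_tx = M·y/J = 272.3 N/mm; f_ty = M·x/J = 193.2 N/mm.
Resultant f_max = √[f_tx² + (f_v + f_ty)²] = √[272.3² + (75.16 + 193.2)²] = 382.3 N/mm.
Capacity per unit length: φr_n = 0.75 × 0.6 × 430 × (0.707 × 5) = 684 N/mm.
382.3 ≤ 684 → adequate.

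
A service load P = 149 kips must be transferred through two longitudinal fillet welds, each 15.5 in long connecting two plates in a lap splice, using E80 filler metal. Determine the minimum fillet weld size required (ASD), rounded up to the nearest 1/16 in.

w = 5/16 in

E80XX → F_EXX = 80 ksi.
Total weld length L = 31 in.
Required throat t_e = P × Ω / (0.6 F_EXX × L) = 149 × 2.0 / (0.6 × 80 × 31) = 0.2003 in.
Required leg w = t_e / 0.707 = 0.2833 in → use 5/16 in.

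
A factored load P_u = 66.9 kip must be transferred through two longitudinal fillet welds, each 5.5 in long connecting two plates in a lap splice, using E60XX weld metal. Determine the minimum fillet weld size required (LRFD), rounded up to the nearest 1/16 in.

w = 3/8 in

E60XX → F_EXX = 60 ksi.
Total weld length L = 11 in.
Required throat t_e = P_u / (φ × 0.6 F_EXX × L) = 66.9 / (0.75 × 0.6 × 60 × 11) = 0.2253 in.
Required leg w = t_e / 0.707 = 0.3186 in → use 3/8 in.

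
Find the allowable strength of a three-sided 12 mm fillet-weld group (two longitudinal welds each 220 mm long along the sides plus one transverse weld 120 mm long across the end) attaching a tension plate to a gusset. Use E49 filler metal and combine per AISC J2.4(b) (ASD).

R_n/Ω ≈ 698 kN

E49XX → F_EXX = 490 MPa.
t_e = 0.707 × 12 = 8.484 mm.
R_nwl = 0.6 × 490 × 8.484 × 440 × 10⁻³ = 1097 kN (longitudinal, 2 welds).
R_nwt = 0.6 × 490 × 8.484 × 120 × 10⁻³ = 299.3 kN (transverse, base value).
(i) R_nwl + R_nwt = 1397 kN; (ii) 0.85 R_nwl + 1.5 R_nwt = 1382 kN.
R_n = max = 1397 kN [governs: (i)]; R_n/Ω = 698.4 kN.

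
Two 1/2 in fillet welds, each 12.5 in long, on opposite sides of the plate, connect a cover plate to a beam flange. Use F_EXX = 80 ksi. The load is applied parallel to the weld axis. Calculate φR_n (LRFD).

φR_n ≈ 318 kips

Effective throat t_e = 0.707 × 0.5 = 0.3535 in.
Total length L = 25 in; A_we = 0.3535 × 25 = 8.838 in².
F_nw = 0.6 F_EXX = 0.6 × 80 = 48 ksi.
φR_n = 0.75 × 48 × 8.838 = 318.2 kips.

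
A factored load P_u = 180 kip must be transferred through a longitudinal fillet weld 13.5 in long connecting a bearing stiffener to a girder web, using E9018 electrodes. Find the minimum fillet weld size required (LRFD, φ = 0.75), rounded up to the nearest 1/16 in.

E90XX → F_EXX = 90 ksi.
Total weld length L = 13.5 in.
Required throat t_e = P_u / (φ × 0.6 F_EXX × L) = 180 / (0.75 × 0.6 × 90 × 13.5) = 0.3292 in.
Required leg w = t_e / 0.707 = 0.4657 in → use 1/2 in.

w = 1/2 in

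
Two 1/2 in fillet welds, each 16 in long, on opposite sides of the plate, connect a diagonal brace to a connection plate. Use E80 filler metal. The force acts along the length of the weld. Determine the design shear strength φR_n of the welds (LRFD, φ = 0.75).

φR_n ≈ 407 kips

E80XX → F_EXX = 80 ksi.
Effective throat t_e = 0.707 × 0.5 = 0.3535 in.
Total length L = 32 in; A_we = 0.3535 × 32 = 11.31 in².
F_nw = 0.6 F_EXX = 0.6 × 80 = 48 ksi.
φR_n = 0.75 × 48 × 11.31 = 407.2 kips.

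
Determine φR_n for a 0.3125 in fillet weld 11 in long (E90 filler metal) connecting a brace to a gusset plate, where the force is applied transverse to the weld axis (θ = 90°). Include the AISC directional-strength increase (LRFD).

E90XX → F_EXX = 90 ksi.
t_e = 0.707 × 0.3125 = 0.2209 in; A_we = 0.2209 × 11 = 2.43 in².
Directional factor: 1.0 + 0.5 sin^1.5(90°) = 1.5.
F_nw = 0.6 × 90 × 1.5 = 81 ksi.
φR_n = 0.75 × 81 × 2.43 = 147.6 kip.

φR_n ≈ 148 kip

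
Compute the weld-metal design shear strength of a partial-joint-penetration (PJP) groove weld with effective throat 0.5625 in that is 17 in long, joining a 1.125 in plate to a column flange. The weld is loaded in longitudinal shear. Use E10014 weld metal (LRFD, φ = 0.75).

φR_n ≈ 430 kip

E100XX → F_EXX = 100 ksi.
Effective throat (given) t_e = 0.5625 in.
A_we = 0.5625 × 17 = 9.562 in².
F_nw = 0.6 F_EXX = 60 ksi.
φR_n = 0.75 × 60 × 9.562 = 430.3 kip.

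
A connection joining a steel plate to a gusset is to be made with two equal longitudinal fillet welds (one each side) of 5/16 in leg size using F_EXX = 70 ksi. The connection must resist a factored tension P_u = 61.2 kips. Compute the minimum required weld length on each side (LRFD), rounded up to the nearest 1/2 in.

L = 4.5 in on each side

Throat t_e = 0.707 × 0.3125 = 0.2209 in.
φr_n = 0.75 × 0.6 × 70 × 0.2209 = 6.96 kips/in.
L_req = P_u / φr_n = 61.2 / 6.96 = 8.794 in total.
Per side: 8.794 / 2 = 4.397 in.
Round up → use L = 4.5 in on each side.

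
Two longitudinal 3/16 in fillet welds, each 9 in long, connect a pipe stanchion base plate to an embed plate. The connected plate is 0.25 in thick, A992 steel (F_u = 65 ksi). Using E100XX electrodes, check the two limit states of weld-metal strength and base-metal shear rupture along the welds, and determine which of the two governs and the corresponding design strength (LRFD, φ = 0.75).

E100XX → F_EXX = 100 ksi.
t_e = 0.707 × 0.1875 = 0.1326 in; L = 18 in.
Weld metal: φR_n = 0.75 × 0.6 × 100 × 0.1326 × 18 = 107.4 kip.
Base metal (shear rupture): φR_n = 0.75 × 0.6 × 65 × 0.25 × 18 = 131.6 kip.
Governing: weld metal.

φR_n ≈ 107 kip (weld metal governs)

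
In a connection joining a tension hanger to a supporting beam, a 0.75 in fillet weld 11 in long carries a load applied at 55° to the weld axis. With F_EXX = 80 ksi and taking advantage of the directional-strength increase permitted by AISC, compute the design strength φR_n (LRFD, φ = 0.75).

φR_n ≈ 288 kips

t_e = 0.707 × 0.75 = 0.5302 in; A_we = 0.5302 × 11 = 5.833 in².
Directional factor: 1.0 + 0.5 sin^1.5(55°) = 1.371.
F_nw = 0.6 × 80 × 1.371 = 65.79 ksi.
φR_n = 0.75 × 65.79 × 5.833 = 287.8 kips.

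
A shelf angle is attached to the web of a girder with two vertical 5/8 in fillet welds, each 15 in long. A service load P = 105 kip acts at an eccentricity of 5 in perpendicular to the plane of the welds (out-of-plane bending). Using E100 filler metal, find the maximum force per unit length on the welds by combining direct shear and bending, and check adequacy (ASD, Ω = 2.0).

f_max ≈ 7.83 kip/in; adequate

E100XX → F_EXX = 100 ksi.
L_w = 2 × 15 = 30 in; section modulus (unit throat) S = 2 × L²/6 = 75 in².
Direct shear f_v = P/L_w = 105/30 = 3.5 kip/in.
Moment M = P × e = 105 × 5 = 525 kip·in; bending f_b = M/S = 7 kip/in.
f_max = √(f_v² + f_b²) = √(3.5² + 7²) = 7.826 kip/in.
r_n/Ω = (1/2.0) × 0.6 × 100 × (0.707 × 0.625) = 13.26 kip/in → adequate.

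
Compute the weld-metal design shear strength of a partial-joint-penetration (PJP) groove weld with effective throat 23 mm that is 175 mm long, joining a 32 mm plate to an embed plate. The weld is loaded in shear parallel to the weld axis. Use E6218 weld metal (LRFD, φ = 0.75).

E62XX → F_EXX = 620 MPa.
Effective throat (given) t_e = 23 mm.
A_we = 23 × 175 = 4025 mm².
F_nw = 0.6 F_EXX = 372 MPa.
φR_n = 0.75 × 372 × 4025 × 10⁻³ = 1123 kN.

φR_n ≈ 1120 kN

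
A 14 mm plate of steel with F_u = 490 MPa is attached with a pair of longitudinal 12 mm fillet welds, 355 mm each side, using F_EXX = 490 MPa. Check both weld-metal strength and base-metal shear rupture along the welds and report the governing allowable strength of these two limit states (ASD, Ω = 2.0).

R_n/Ω ≈ 885 kN (weld metal governs)

t_e = 0.707 × 12 = 8.484 mm; L = 710 mm.
Weld metal: R_n/Ω = (1/2.0) × 0.6 × 490 × 8.484 × 710 × 10⁻³ = 885.5 kN.
Base metal (shear rupture): R_n/Ω = (1/2.0) × 0.6 × 490 × 14 × 710 × 10⁻³ = 1461 kN.
Governing: weld metal.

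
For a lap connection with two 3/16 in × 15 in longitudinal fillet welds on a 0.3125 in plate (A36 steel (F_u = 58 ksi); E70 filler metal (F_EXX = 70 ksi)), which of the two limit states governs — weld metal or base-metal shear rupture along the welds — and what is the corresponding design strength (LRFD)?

φR_n ≈ 125 kip (weld metal governs)

t_e = 0.707 × 0.1875 = 0.1326 in; L = 30 in.
Weld metal: φR_n = 0.75 × 0.6 × 70 × 0.1326 × 30 = 125.3 kip.
Base metal (shear rupture): φR_n = 0.75 × 0.6 × 58 × 0.3125 × 30 = 244.7 kip.
Governing: weld metal.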